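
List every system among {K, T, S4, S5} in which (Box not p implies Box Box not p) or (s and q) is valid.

S4-tableau for the negation not ((Box not p implies Box Box not p) or (s and q)):
1. not ((Box not p implies Box Box not p) or (s and q)), 0
2. not (Box not p implies Box Box not p), 0   [neg-or-rule on 1]
3. not (s and q), 0   [neg-or-rule on 1]
4. Box not p, 0   [neg-implies-rule on 2]
5. not Box Box not p, 0   [neg-implies-rule on 2]
6. not p, 0   [Box-rule on 4 via 0R0]
7. not q, 0   [neg-and-rule on 3 (branches; this branch)]
8. not Box not p, 1   [neg-Box-rule on 5: fresh world 1, 0R1]
9. not p, 1   [Box-rule on 4 via 0R1]
10. p, 2   [neg-Box-rule on 8: fresh world 2, 1R2]
11. not p, 2   [Box-rule on 4 via 0R2]
Accessibility: 0R0, 0R1, 0R2, 1R1, 1R2, 2R2
Branch closes: p and not p both at 2.
Every branch closes (one shown): valid in S4, hence also in S5 (every theorem of S4 is a theorem of S5).
T-tableau for the negation not ((Box not p implies Box Box not p) or (s and q)):
1. not ((Box not p implies Box Box not p) or (s and q)), 0
2. not (Box not p implies Box Box not p), 0   [neg-or-rule on 1]
3. not (s and q), 0   [neg-or-rule on 1]
4. Box not p, 0   [neg-implies-rule on 2]
5. not Box Box not p, 0   [neg-implies-rule on 2]
6. not p, 0   [Box-rule on 4 via 0R0]
7. not q, 0   [neg-and-rule on 3 (branches; this branch)]
8. not Box not p, 1   [neg-Box-rule on 5: fresh world 1, 0R1]
9. not p, 1   [Box-rule on 4 via 0R1]
10. p, 2   [neg-Box-rule on 8: fresh world 2, 1R2]
Accessibility: 0R0, 0R1, 1R1, 1R2, 2R2
Complete open branch: countermodel on a T-frame, so not valid in T, nor in K (the same frame is also a K-frame).

S4, S5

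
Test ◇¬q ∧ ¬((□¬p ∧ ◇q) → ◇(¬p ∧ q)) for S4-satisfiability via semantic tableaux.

Unsatisfiable

1. ◇¬q ∧ ¬((□¬p ∧ ◇q) → ◇(¬p ∧ q)), 0
2. ◇¬q, 0
3. ¬((□¬p ∧ ◇q) → ◇(¬p ∧ q)), 0
4. □¬p ∧ ◇q, 0
5. ¬◇(¬p ∧ q), 0
6. □¬p, 0
7. ◇q, 0
8. ¬(¬p ∧ q), 0
9. ¬p, 0
10. ¬q, 0
11. ¬q, 1
12. ¬(¬p ∧ q), 1
13. ¬p, 1
14. q, 2
15. ¬(¬p ∧ q), 2
16. ¬p, 2
17. ¬q, 2
Accessibility: 0R0, 0R1, 0R2, 1R1, 2R2
Branch closes: q and ¬q both at 2.
(One branch shown.) All branches close.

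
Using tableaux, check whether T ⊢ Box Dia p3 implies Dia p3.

Valid in T

Tableau for the negation not (Box Dia p3 implies Dia p3):
1. not (Box Dia p3 implies Dia p3), u
2. Box Dia p3, u   [neg-implies-rule on 1]
3. not Dia p3, u   [neg-implies-rule on 1]
4. Dia p3, u   [Box-rule on 2 via uRu]
5. not p3, u   [neg-Dia-rule on 3 via uRu]
6. p3, v   [Dia-rule on 4: fresh world v, uRv]
7. Dia p3, v   [Box-rule on 2 via uRv]
8. not p3, v   [neg-Dia-rule on 3 via uRv]
Accessibility: uRu, uRv, vRv
Branch closes: p3 and not p3 both at v.
Every branch of the negation's tableau closes; the branch above is one of them.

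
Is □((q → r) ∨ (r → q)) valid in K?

Tableau for the negation ¬□((q → r) ∨ (r → q)):
1. ¬□((q → r) ∨ (r → q)), 0
2. ¬((q → r) ∨ (r → q)), 1
3. ¬(q → r), 1
4. ¬(r → q), 1
5. q, 1
6. ¬r, 1
7. r, 1
8. ¬q, 1
Accessibility: 0R1
Branch closes: r and ¬r both at 1.
All branches of the negation close; one closing branch shown above.

Yes, valid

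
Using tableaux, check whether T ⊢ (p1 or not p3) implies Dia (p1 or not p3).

Tableau for the negation not ((p1 or not p3) implies Dia (p1 or not p3)):
1. not ((p1 or not p3) implies Dia (p1 or not p3)), u
2. p1 or not p3, u
3. not Dia (p1 or not p3), u
4. not (p1 or not p3), u
5. not p1, u
6. p3, u
7. not p3, u
Accessibility: uRu
Branch closes: p3 and not p3 both at u.
All branches of the negation close; one closing branch shown above.

Yes, valid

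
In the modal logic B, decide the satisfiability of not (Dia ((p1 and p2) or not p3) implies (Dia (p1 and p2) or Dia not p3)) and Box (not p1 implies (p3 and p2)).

Unsatisfiable

1. not (Dia ((p1 and p2) or not p3) implies (Dia (p1 and p2) or Dia not p3)) and Box (not p1 implies (p3 and p2)), 0
2. not (Dia ((p1 and p2) or not p3) implies (Dia (p1 and p2) or Dia not p3)), 0
3. Box (not p1 implies (p3 and p2)), 0
4. Dia ((p1 and p2) or not p3), 0
5. not (Dia (p1 and p2) or Dia not p3), 0
6. not Dia (p1 and p2), 0
7. not Dia not p3, 0
8. not p1 implies (p3 and p2), 0
9. not (p1 and p2), 0
10. p3, 0
11. p3 and p2, 0
12. p2, 0
13. not p1, 0
14. (p1 and p2) or not p3, 1
15. not p1 implies (p3 and p2), 1
16. not (p1 and p2), 1
17. p3, 1
18. p1 and p2, 1
19. p1, 1
20. p2, 1
21. p3 and p2, 1
22. not p2, 1
Accessibility: 0R0, 0R1, 1R0, 1R1
Branch closes: p2 and not p2 both at 1.
(One branch shown.) All branches close.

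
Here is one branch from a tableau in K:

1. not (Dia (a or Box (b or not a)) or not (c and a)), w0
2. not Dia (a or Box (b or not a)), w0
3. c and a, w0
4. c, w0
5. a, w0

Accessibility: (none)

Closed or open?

No world carries both an atom and its negation.

Not closed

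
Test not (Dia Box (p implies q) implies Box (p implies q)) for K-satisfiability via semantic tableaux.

1. not (Dia Box (p implies q) implies Box (p implies q)), w0
2. Dia Box (p implies q), w0   [neg-implies-rule on 1]
3. not Box (p implies q), w0   [neg-implies-rule on 1]
4. Box (p implies q), w1   [Dia-rule on 2: fresh world w1, w0Rw1]
5. not (p implies q), w2   [neg-Box-rule on 3: fresh world w2, w0Rw2]
6. p, w2   [neg-implies-rule on 5]
7. not q, w2   [neg-implies-rule on 5]
Accessibility: w0Rw1, w0Rw2

Satisfiable (open branch found)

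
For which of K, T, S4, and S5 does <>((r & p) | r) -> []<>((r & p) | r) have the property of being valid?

S5

S4-tableau for the negation ~(<>((r & p) | r) -> []<>((r & p) | r)):
1. ~(<>((r & p) | r) -> []<>((r & p) | r)), w0
2. <>((r & p) | r), w0   [~->-rule on 1]
3. ~[]<>((r & p) | r), w0   [~->-rule on 1]
4. (r & p) | r, w1   [<>-rule on 2: fresh world w1, w0Rw1]
5. r, w1   [|-rule on 4 (branches; this branch)]
6. ~<>((r & p) | r), w2   [~[]-rule on 3: fresh world w2, w0Rw2]
7. ~((r & p) | r), w2   [~<>-rule on 6 via w2Rw2]
8. ~(r & p), w2   [~|-rule on 7]
9. ~r, w2   [~|-rule on 7]
10. ~p, w2   [~&-rule on 8 (branches; this branch)]
Accessibility: w0Rw0, w0Rw1, w0Rw2, w1Rw1, w2Rw2
Complete open branch: countermodel on an S4-frame, so not valid in S4, nor in K, T (the same frame is also a K-frame and a T-frame).
S5-tableau for the negation ~(<>((r & p) | r) -> []<>((r & p) | r)):
1. ~(<>((r & p) | r) -> []<>((r & p) | r)), w0
2. <>((r & p) | r), w0   [~->-rule on 1]
3. ~[]<>((r & p) | r), w0   [~->-rule on 1]
4. (r & p) | r, w1   [<>-rule on 2: fresh world w1, w0Rw1]
5. r & p, w1   [|-rule on 4 (branches; this branch)]
6. r, w1   [&-rule on 5]
7. p, w1   [&-rule on 5]
8. ~<>((r & p) | r), w2   [~[]-rule on 3: fresh world w2, w0Rw2]
9. ~((r & p) | r), w0   [~<>-rule on 8 via w2Rw0]
10. ~(r & p), w0   [~|-rule on 9]
11. ~r, w0   [~|-rule on 9]
12. ~((r & p) | r), w1   [~<>-rule on 8 via w2Rw1]
13. ~(r & p), w1   [~|-rule on 12]
14. ~r, w1   [~|-rule on 12]
Accessibility: w0Rw0, w0Rw1, w0Rw2, w1Rw0, w1Rw1, w1Rw2, w2Rw0, w2Rw1, w2Rw2
Branch closes: r and ~r both at w1.
Every branch closes (one shown): valid in S5.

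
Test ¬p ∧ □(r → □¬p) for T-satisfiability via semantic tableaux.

Satisfiable

1. ¬p ∧ □(r → □¬p), 0
2. ¬p, 0   [∧-rule on 1]
3. □(r → □¬p), 0   [∧-rule on 1]
4. r → □¬p, 0   [□-rule on 3 via 0R0]
5. □¬p, 0   [→-rule on 4 (branches; this branch)]
Accessibility: 0R0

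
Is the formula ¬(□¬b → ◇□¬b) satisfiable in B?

No, unsatisfiable

1. ¬(□¬b → ◇□¬b), u
2. □¬b, u
3. ¬◇□¬b, u
4. ¬b, u
5. ¬□¬b, u
6. b, v
7. ¬b, v
Accessibility: uRu, uRv, vRu, vRv
Branch closes: b and ¬b both at v.
Every branch closes; the branch above is one of them.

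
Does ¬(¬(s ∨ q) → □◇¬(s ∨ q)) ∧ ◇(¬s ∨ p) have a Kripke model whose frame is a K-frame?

1. ¬(¬(s ∨ q) → □◇¬(s ∨ q)) ∧ ◇(¬s ∨ p), w0
2. ¬(¬(s ∨ q) → □◇¬(s ∨ q)), w0
3. ◇(¬s ∨ p), w0
4. ¬(s ∨ q), w0
5. ¬□◇¬(s ∨ q), w0
6. ¬s, w0
7. ¬q, w0
8. ¬s ∨ p, w1
9. p, w1
10. ¬◇¬(s ∨ q), w2
Accessibility: w0Rw1, w0Rw2

Yes, satisfiable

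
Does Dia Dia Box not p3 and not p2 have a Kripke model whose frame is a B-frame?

Satisfiable

1. Dia Dia Box not p3 and not p2, 0
2. Dia Dia Box not p3, 0
3. not p2, 0
4. Dia Box not p3, 1
5. Box not p3, 2
6. not p3, 1
7. not p3, 2
Accessibility: 0R0, 0R1, 1R0, 1R1, 1R2, 2R1, 2R2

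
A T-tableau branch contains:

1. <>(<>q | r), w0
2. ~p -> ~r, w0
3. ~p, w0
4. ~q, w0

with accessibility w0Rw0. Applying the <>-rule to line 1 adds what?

a fresh world w1 with w0Rw1, and <>q | r at w1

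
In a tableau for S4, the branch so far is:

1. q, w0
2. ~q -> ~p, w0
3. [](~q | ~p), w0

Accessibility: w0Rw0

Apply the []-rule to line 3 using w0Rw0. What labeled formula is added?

~q | ~p, w0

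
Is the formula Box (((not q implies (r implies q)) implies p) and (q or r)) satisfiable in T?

1. Box (((not q implies (r implies q)) implies p) and (q or r)), u
2. ((not q implies (r implies q)) implies p) and (q or r), u   [Box-rule on 1 via uRu]
3. (not q implies (r implies q)) implies p, u   [and-rule on 2]
4. q or r, u   [and-rule on 2]
5. p, u   [implies-rule on 3 (branches; this branch)]
6. r, u   [or-rule on 4 (branches; this branch)]
Accessibility: uRu

Yes, satisfiable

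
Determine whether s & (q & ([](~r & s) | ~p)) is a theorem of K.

Tableau for the negation ~(s & (q & ([](~r & s) | ~p))):
1. ~(s & (q & ([](~r & s) | ~p))), 0
2. ~(q & ([](~r & s) | ~p)), 0
3. ~([](~r & s) | ~p), 0
4. ~[](~r & s), 0
5. p, 0
6. ~(~r & s), 1
7. ~s, 1
Accessibility: 0R1
The negation has an open branch (countermodel exists).

No, not valid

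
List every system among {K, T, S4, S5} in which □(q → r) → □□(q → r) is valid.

S4, S5

T-tableau for the negation ¬(□(q → r) → □□(q → r)):
1. ¬(□(q → r) → □□(q → r)), u
2. □(q → r), u
3. ¬□□(q → r), u
4. q → r, u
5. r, u
6. ¬□(q → r), v
7. q → r, v
8. r, v
9. ¬(q → r), w
10. q, w
11. ¬r, w
Accessibility: uRu, uRv, vRv, vRw, wRw
Complete open branch: countermodel on a T-frame, so not valid in T, nor in K (the same frame is also a K-frame).
S4-tableau for the negation ¬(□(q → r) → □□(q → r)):
1. ¬(□(q → r) → □□(q → r)), u
2. □(q → r), u
3. ¬□□(q → r), u
4. q → r, u
5. r, u
6. ¬□(q → r), v
7. q → r, v
8. r, v
9. ¬(q → r), w
10. q, w
11. ¬r, w
12. q → r, w
13. r, w
Accessibility: uRu, uRv, uRw, vRv, vRw, wRw
Branch closes: r and ¬r both at w.
Every branch closes (one shown): valid in S4, hence also in S5 (every theorem of S4 is a theorem of S5).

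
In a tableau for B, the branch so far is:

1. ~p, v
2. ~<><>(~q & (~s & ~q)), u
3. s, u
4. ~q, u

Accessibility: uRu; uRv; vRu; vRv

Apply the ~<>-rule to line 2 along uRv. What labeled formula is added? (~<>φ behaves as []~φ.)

~<>φ behaves as []~φ: propagate the negated body to each accessible world.

~<>(~q & (~s & ~q)), v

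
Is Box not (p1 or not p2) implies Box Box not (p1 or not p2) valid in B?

Tableau for the negation not (Box not (p1 or not p2) implies Box Box not (p1 or not p2)):
1. not (Box not (p1 or not p2) implies Box Box not (p1 or not p2)), u
2. Box not (p1 or not p2), u   [neg-implies-rule on 1]
3. not Box Box not (p1 or not p2), u   [neg-implies-rule on 1]
4. not (p1 or not p2), u   [Box-rule on 2 via uRu]
5. not p1, u   [neg-or-rule on 4]
6. p2, u   [neg-or-rule on 4]
7. not Box not (p1 or not p2), v   [neg-Box-rule on 3: fresh world v, uRv]
8. not (p1 or not p2), v   [Box-rule on 2 via uRv]
9. not p1, v   [neg-or-rule on 8]
10. p2, v   [neg-or-rule on 8]
11. p1 or not p2, w   [neg-Box-rule on 7: fresh world w, vRw]
12. not p2, w   [or-rule on 11 (branches; this branch)]
Accessibility: uRu, uRv, vRu, vRv, vRw, wRv, wRw
The negation has an open branch (countermodel exists).

Invalid (countermodel exists)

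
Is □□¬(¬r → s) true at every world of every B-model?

Tableau for the negation ¬□□¬(¬r → s):
1. ¬□□¬(¬r → s), w0
2. ¬□¬(¬r → s), w1
3. ¬r → s, w2
4. s, w2
Accessibility: w0Rw0, w0Rw1, w1Rw0, w1Rw1, w1Rw2, w2Rw1, w2Rw2
The negation has an open branch (countermodel exists).

Invalid (countermodel exists)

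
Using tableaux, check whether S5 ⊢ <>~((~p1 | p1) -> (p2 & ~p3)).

Tableau for the negation ~<>~((~p1 | p1) -> (p2 & ~p3)):
1. ~<>~((~p1 | p1) -> (p2 & ~p3)), w0
2. (~p1 | p1) -> (p2 & ~p3), w0
3. p2 & ~p3, w0
4. p2, w0
5. ~p3, w0
Accessibility: w0Rw0
The negation has an open branch (countermodel exists).

Invalid (countermodel exists)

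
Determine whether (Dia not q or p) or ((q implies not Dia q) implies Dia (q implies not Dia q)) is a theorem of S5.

Valid in S5

Tableau for the negation not ((Dia not q or p) or ((q implies not Dia q) implies Dia (q implies not Dia q))):
1. not ((Dia not q or p) or ((q implies not Dia q) implies Dia (q implies not Dia q))), w0
2. not (Dia not q or p), w0
3. not ((q implies not Dia q) implies Dia (q implies not Dia q)), w0
4. not Dia not q, w0
5. not p, w0
6. q implies not Dia q, w0
7. not Dia (q implies not Dia q), w0
8. q, w0
9. not (q implies not Dia q), w0
10. Dia q, w0
11. not Dia q, w0
12. not q, w0
Accessibility: w0Rw0
Branch closes: q and not q both at w0.
Every branch of the negation's tableau closes; the branch above is one of them.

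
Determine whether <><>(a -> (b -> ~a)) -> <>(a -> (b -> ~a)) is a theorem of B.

Not valid

Tableau for the negation ~(<><>(a -> (b -> ~a)) -> <>(a -> (b -> ~a))):
1. ~(<><>(a -> (b -> ~a)) -> <>(a -> (b -> ~a))), 0
2. <><>(a -> (b -> ~a)), 0
3. ~<>(a -> (b -> ~a)), 0
4. ~(a -> (b -> ~a)), 0
5. a, 0
6. ~(b -> ~a), 0
7. b, 0
8. <>(a -> (b -> ~a)), 1
9. ~(a -> (b -> ~a)), 1
10. a, 1
11. ~(b -> ~a), 1
12. b, 1
13. a -> (b -> ~a), 2
14. b -> ~a, 2
15. ~a, 2
Accessibility: 0R0, 0R1, 1R0, 1R1, 1R2, 2R1, 2R2
The negation has an open branch (countermodel exists).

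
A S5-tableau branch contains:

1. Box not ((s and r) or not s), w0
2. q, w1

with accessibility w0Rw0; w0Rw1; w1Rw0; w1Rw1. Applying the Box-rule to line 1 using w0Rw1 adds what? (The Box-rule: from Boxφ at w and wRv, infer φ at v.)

not ((s and r) or not s), w1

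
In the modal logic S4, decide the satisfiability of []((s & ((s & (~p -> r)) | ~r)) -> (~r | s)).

Satisfiable

1. []((s & ((s & (~p -> r)) | ~r)) -> (~r | s)), 0
2. (s & ((s & (~p -> r)) | ~r)) -> (~r | s), 0   [[]-rule on 1 via 0R0]
3. ~r | s, 0   [->-rule on 2 (branches; this branch)]
4. s, 0   [|-rule on 3 (branches; this branch)]
Accessibility: 0R0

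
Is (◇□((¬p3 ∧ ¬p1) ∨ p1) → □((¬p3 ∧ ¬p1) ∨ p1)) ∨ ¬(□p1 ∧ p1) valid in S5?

Valid

Tableau for the negation ¬((◇□((¬p3 ∧ ¬p1) ∨ p1) → □((¬p3 ∧ ¬p1) ∨ p1)) ∨ ¬(□p1 ∧ p1)):
1. ¬((◇□((¬p3 ∧ ¬p1) ∨ p1) → □((¬p3 ∧ ¬p1) ∨ p1)) ∨ ¬(□p1 ∧ p1)), 0
2. ¬(◇□((¬p3 ∧ ¬p1) ∨ p1) → □((¬p3 ∧ ¬p1) ∨ p1)), 0
3. □p1 ∧ p1, 0
4. ◇□((¬p3 ∧ ¬p1) ∨ p1), 0
5. ¬□((¬p3 ∧ ¬p1) ∨ p1), 0
6. □p1, 0
7. p1, 0
8. □((¬p3 ∧ ¬p1) ∨ p1), 1
9. p1, 1
10. (¬p3 ∧ ¬p1) ∨ p1, 0
11. (¬p3 ∧ ¬p1) ∨ p1, 1
12. ¬((¬p3 ∧ ¬p1) ∨ p1), 2
13. ¬(¬p3 ∧ ¬p1), 2
14. ¬p1, 2
15. p1, 2
Accessibility: 0R0, 0R1, 0R2, 1R0, 1R1, 1R2, 2R0, 2R1, 2R2
Branch closes: p1 and ¬p1 both at 2.
All branches of the negation close; one closing branch shown above.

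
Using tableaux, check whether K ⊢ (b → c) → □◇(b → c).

No, not valid

Tableau for the negation ¬((b → c) → □◇(b → c)):
1. ¬((b → c) → □◇(b → c)), u
2. b → c, u
3. ¬□◇(b → c), u
4. c, u
5. ¬◇(b → c), v
Accessibility: uRv
The negation has an open branch (countermodel exists).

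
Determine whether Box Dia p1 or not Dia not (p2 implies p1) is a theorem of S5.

Tableau for the negation not (Box Dia p1 or not Dia not (p2 implies p1)):
1. not (Box Dia p1 or not Dia not (p2 implies p1)), u
2. not Box Dia p1, u
3. Dia not (p2 implies p1), u
4. not Dia p1, v
5. not p1, u
6. not p1, v
7. not (p2 implies p1), w
8. p2, w
9. not p1, w
Accessibility: uRu, uRv, uRw, vRu, vRv, vRw, wRu, wRv, wRw
The negation has an open branch (countermodel exists).

No, not valid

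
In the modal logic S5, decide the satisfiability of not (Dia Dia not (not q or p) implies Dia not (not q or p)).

1. not (Dia Dia not (not q or p) implies Dia not (not q or p)), 0
2. Dia Dia not (not q or p), 0
3. not Dia not (not q or p), 0
4. not q or p, 0
5. p, 0
6. Dia not (not q or p), 1
7. not q or p, 1
8. p, 1
9. not (not q or p), 2
10. q, 2
11. not p, 2
12. not q or p, 2
13. p, 2
Accessibility: 0R0, 0R1, 0R2, 1R0, 1R1, 1R2, 2R0, 2R1, 2R2
Branch closes: p and not p both at 2.
(One branch shown.) All branches close.

Unsatisfiable (every branch closes)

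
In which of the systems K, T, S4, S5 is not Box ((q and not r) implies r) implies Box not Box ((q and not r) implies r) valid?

S5

S4-tableau for the negation not (not Box ((q and not r) implies r) implies Box not Box ((q and not r) implies r)):
1. not (not Box ((q and not r) implies r) implies Box not Box ((q and not r) implies r)), 0
2. not Box ((q and not r) implies r), 0
3. not Box not Box ((q and not r) implies r), 0
4. not ((q and not r) implies r), 1
5. q and not r, 1
6. not r, 1
7. q, 1
8. Box ((q and not r) implies r), 2
9. (q and not r) implies r, 2
10. r, 2
Accessibility: 0R0, 0R1, 0R2, 1R1, 2R2
Complete open branch: countermodel on an S4-frame, so not valid in S4, nor in K, T (the same frame is also a K-frame and a T-frame).
S5-tableau for the negation not (not Box ((q and not r) implies r) implies Box not Box ((q and not r) implies r)):
1. not (not Box ((q and not r) implies r) implies Box not Box ((q and not r) implies r)), 0
2. not Box ((q and not r) implies r), 0
3. not Box not Box ((q and not r) implies r), 0
4. not ((q and not r) implies r), 1
5. q and not r, 1
6. not r, 1
7. q, 1
8. Box ((q and not r) implies r), 2
9. (q and not r) implies r, 0
10. (q and not r) implies r, 1
11. (q and not r) implies r, 2
12. not (q and not r), 0
13. not (q and not r), 1
14. r, 2
15. r, 0
16. r, 1
Accessibility: 0R0, 0R1, 0R2, 1R0, 1R1, 1R2, 2R0, 2R1, 2R2
Branch closes: r and not r both at 1.
Every branch closes (one shown): valid in S5.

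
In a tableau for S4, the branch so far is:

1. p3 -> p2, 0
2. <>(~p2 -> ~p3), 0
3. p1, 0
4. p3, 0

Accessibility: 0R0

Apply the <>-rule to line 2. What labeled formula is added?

a fresh world 1 with 0R1, and ~p2 -> ~p3 at 1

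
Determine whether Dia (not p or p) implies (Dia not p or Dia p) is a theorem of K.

Valid

Tableau for the negation not (Dia (not p or p) implies (Dia not p or Dia p)):
1. not (Dia (not p or p) implies (Dia not p or Dia p)), 0
2. Dia (not p or p), 0
3. not (Dia not p or Dia p), 0
4. not Dia not p, 0
5. not Dia p, 0
6. not p or p, 1
7. p, 1
8. not p, 1
Accessibility: 0R1
Branch closes: p and not p both at 1.
Every branch of the negation's tableau closes; the branch above is one of them.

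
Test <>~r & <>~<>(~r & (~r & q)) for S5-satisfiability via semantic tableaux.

Satisfiable (open branch found)

1. <>~r & <>~<>(~r & (~r & q)), u
2. <>~r, u   [&-rule on 1]
3. <>~<>(~r & (~r & q)), u   [&-rule on 1]
4. ~r, v   [<>-rule on 2: fresh world v, uRv]
5. ~<>(~r & (~r & q)), w   [<>-rule on 3: fresh world w, uRw]
6. ~(~r & (~r & q)), u   [~<>-rule on 5 via wRu]
7. ~(~r & (~r & q)), v   [~<>-rule on 5 via wRv]
8. ~(~r & (~r & q)), w   [~<>-rule on 5 via wRw]
9. ~(~r & q), u   [~&-rule on 6 (branches; this branch)]
10. ~(~r & q), v   [~&-rule on 7 (branches; this branch)]
11. ~(~r & q), w   [~&-rule on 8 (branches; this branch)]
12. ~q, u   [~&-rule on 9 (branches; this branch)]
13. ~q, v   [~&-rule on 10 (branches; this branch)]
14. ~q, w   [~&-rule on 11 (branches; this branch)]
Accessibility: uRu, uRv, uRw, vRu, vRv, vRw, wRu, wRv, wRw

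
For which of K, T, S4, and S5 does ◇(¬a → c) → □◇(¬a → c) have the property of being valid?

S5

S4-tableau for the negation ¬(◇(¬a → c) → □◇(¬a → c)):
1. ¬(◇(¬a → c) → □◇(¬a → c)), 0
2. ◇(¬a → c), 0
3. ¬□◇(¬a → c), 0
4. ¬a → c, 1
5. c, 1
6. ¬◇(¬a → c), 2
7. ¬(¬a → c), 2
8. ¬a, 2
9. ¬c, 2
Accessibility: 0R0, 0R1, 0R2, 1R1, 2R2
Complete open branch: countermodel on an S4-frame, so not valid in S4, nor in K, T (the same frame is also a K-frame and a T-frame).
S5-tableau for the negation ¬(◇(¬a → c) → □◇(¬a → c)):
1. ¬(◇(¬a → c) → □◇(¬a → c)), 0
2. ◇(¬a → c), 0
3. ¬□◇(¬a → c), 0
4. ¬a → c, 1
5. c, 1
6. ¬◇(¬a → c), 2
7. ¬(¬a → c), 0
8. ¬a, 0
9. ¬c, 0
10. ¬(¬a → c), 1
11. ¬a, 1
12. ¬c, 1
Accessibility: 0R0, 0R1, 0R2, 1R0, 1R1, 1R2, 2R0, 2R1, 2R2
Branch closes: c and ¬c both at 1.
Every branch closes (one shown): valid in S5.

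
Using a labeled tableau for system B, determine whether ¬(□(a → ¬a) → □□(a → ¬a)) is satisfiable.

Satisfiable

1. ¬(□(a → ¬a) → □□(a → ¬a)), w0
2. □(a → ¬a), w0
3. ¬□□(a → ¬a), w0
4. a → ¬a, w0
5. ¬a, w0
6. ¬□(a → ¬a), w1
7. a → ¬a, w1
8. ¬a, w1
9. ¬(a → ¬a), w2
10. a, w2
Accessibility: w0Rw0, w0Rw1, w1Rw0, w1Rw1, w1Rw2, w2Rw1, w2Rw2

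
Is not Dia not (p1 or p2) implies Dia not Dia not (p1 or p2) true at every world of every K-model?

Invalid (countermodel exists)

Tableau for the negation not (not Dia not (p1 or p2) implies Dia not Dia not (p1 or p2)):
1. not (not Dia not (p1 or p2) implies Dia not Dia not (p1 or p2)), 0
2. not Dia not (p1 or p2), 0
3. not Dia not Dia not (p1 or p2), 0
The negation has an open branch (countermodel exists).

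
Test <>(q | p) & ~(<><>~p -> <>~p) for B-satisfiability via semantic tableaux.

1. <>(q | p) & ~(<><>~p -> <>~p), w0
2. <>(q | p), w0
3. ~(<><>~p -> <>~p), w0
4. <><>~p, w0
5. ~<>~p, w0
6. p, w0
7. q | p, w1
8. p, w1
9. <>~p, w2
10. p, w2
11. ~p, w3
Accessibility: w0Rw0, w0Rw1, w0Rw2, w1Rw0, w1Rw1, w2Rw0, w2Rw2, w2Rw3, w3Rw2, w3Rw3

Satisfiable (open branch found)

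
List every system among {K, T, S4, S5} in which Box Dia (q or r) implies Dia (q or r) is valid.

T, S4, S5

K-tableau for the negation not (Box Dia (q or r) implies Dia (q or r)):
1. not (Box Dia (q or r) implies Dia (q or r)), w0
2. Box Dia (q or r), w0   [neg-implies-rule on 1]
3. not Dia (q or r), w0   [neg-implies-rule on 1]
Complete open branch: countermodel on a K-frame, so not valid in K.
T-tableau for the negation not (Box Dia (q or r) implies Dia (q or r)):
1. not (Box Dia (q or r) implies Dia (q or r)), w0
2. Box Dia (q or r), w0   [neg-implies-rule on 1]
3. not Dia (q or r), w0   [neg-implies-rule on 1]
4. Dia (q or r), w0   [Box-rule on 2 via w0Rw0]
5. not (q or r), w0   [neg-Dia-rule on 3 via w0Rw0]
6. not q, w0   [neg-or-rule on 5]
7. not r, w0   [neg-or-rule on 5]
8. q or r, w1   [Dia-rule on 4: fresh world w1, w0Rw1]
9. Dia (q or r), w1   [Box-rule on 2 via w0Rw1]
10. not (q or r), w1   [neg-Dia-rule on 3 via w0Rw1]
11. not q, w1   [neg-or-rule on 10]
12. not r, w1   [neg-or-rule on 10]
13. r, w1   [or-rule on 8 (branches; this branch)]
Accessibility: w0Rw0, w0Rw1, w1Rw1
Branch closes: r and not r both at w1.
Every branch closes (one shown): valid in T, hence also in S4, S5 (every theorem of T is a theorem of S4 and S5).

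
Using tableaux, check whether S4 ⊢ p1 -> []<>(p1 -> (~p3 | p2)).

Tableau for the negation ~(p1 -> []<>(p1 -> (~p3 | p2))):
1. ~(p1 -> []<>(p1 -> (~p3 | p2))), w0
2. p1, w0   [~->-rule on 1]
3. ~[]<>(p1 -> (~p3 | p2)), w0   [~->-rule on 1]
4. ~<>(p1 -> (~p3 | p2)), w1   [~[]-rule on 3: fresh world w1, w0Rw1]
5. ~(p1 -> (~p3 | p2)), w1   [~<>-rule on 4 via w1Rw1]
6. p1, w1   [~->-rule on 5]
7. ~(~p3 | p2), w1   [~->-rule on 5]
8. p3, w1   [~|-rule on 7]
9. ~p2, w1   [~|-rule on 7]
Accessibility: w0Rw0, w0Rw1, w1Rw1
The negation has an open branch (countermodel exists).

No, not valid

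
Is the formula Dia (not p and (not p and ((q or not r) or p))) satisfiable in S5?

1. Dia (not p and (not p and ((q or not r) or p))), 0
2. not p and (not p and ((q or not r) or p)), 1
3. not p, 1
4. not p and ((q or not r) or p), 1
5. (q or not r) or p, 1
6. q or not r, 1
7. not r, 1
Accessibility: 0R0, 0R1, 1R0, 1R1

Satisfiable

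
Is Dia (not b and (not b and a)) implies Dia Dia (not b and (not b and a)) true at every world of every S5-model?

Tableau for the negation not (Dia (not b and (not b and a)) implies Dia Dia (not b and (not b and a))):
1. not (Dia (not b and (not b and a)) implies Dia Dia (not b and (not b and a))), w0
2. Dia (not b and (not b and a)), w0
3. not Dia Dia (not b and (not b and a)), w0
4. not Dia (not b and (not b and a)), w0
5. not (not b and (not b and a)), w0
6. not (not b and a), w0
7. not a, w0
8. not b and (not b and a), w1
9. not b, w1
10. not b and a, w1
11. a, w1
12. not Dia (not b and (not b and a)), w1
13. not (not b and (not b and a)), w1
14. not (not b and a), w1
15. not a, w1
Accessibility: w0Rw0, w0Rw1, w1Rw0, w1Rw1
Branch closes: a and not a both at w1.
Every branch of the negation's tableau closes; the branch above is one of them.

Yes, valid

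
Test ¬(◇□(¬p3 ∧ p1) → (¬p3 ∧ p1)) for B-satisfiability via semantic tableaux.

No, unsatisfiable

1. ¬(◇□(¬p3 ∧ p1) → (¬p3 ∧ p1)), u
2. ◇□(¬p3 ∧ p1), u
3. ¬(¬p3 ∧ p1), u
4. ¬p1, u
5. □(¬p3 ∧ p1), v
6. ¬p3 ∧ p1, u
7. ¬p3, u
8. p1, u
Accessibility: uRu, uRv, vRu, vRv
Branch closes: p1 and ¬p1 both at u.
All branches of the tableau close; one closing branch shown above.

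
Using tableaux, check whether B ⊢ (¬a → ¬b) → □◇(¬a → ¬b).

Tableau for the negation ¬((¬a → ¬b) → □◇(¬a → ¬b)):
1. ¬((¬a → ¬b) → □◇(¬a → ¬b)), 0
2. ¬a → ¬b, 0   [¬→-rule on 1]
3. ¬□◇(¬a → ¬b), 0   [¬→-rule on 1]
4. ¬b, 0   [→-rule on 2 (branches; this branch)]
5. ¬◇(¬a → ¬b), 1   [¬□-rule on 3: fresh world 1, 0R1]
6. ¬(¬a → ¬b), 0   [¬◇-rule on 5 via 1R0]
7. ¬a, 0   [¬→-rule on 6]
8. b, 0   [¬→-rule on 6]
Accessibility: 0R0, 0R1, 1R0, 1R1
Branch closes: b and ¬b both at 0.
All branches of the negation close; one closing branch shown above.

Valid in B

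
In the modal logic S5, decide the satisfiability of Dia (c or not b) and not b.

Satisfiable

1. Dia (c or not b) and not b, u
2. Dia (c or not b), u
3. not b, u
4. c or not b, v
5. not b, v
Accessibility: uRu, uRv, vRu, vRv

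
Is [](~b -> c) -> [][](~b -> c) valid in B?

Invalid (countermodel exists)

Tableau for the negation ~([](~b -> c) -> [][](~b -> c)):
1. ~([](~b -> c) -> [][](~b -> c)), u
2. [](~b -> c), u   [~->-rule on 1]
3. ~[][](~b -> c), u   [~->-rule on 1]
4. ~b -> c, u   [[]-rule on 2 via uRu]
5. c, u   [->-rule on 4 (branches; this branch)]
6. ~[](~b -> c), v   [~[]-rule on 3: fresh world v, uRv]
7. ~b -> c, v   [[]-rule on 2 via uRv]
8. c, v   [->-rule on 7 (branches; this branch)]
9. ~(~b -> c), w   [~[]-rule on 6: fresh world w, vRw]
10. ~b, w   [~->-rule on 9]
11. ~c, w   [~->-rule on 9]
Accessibility: uRu, uRv, vRu, vRv, vRw, wRv, wRw
The negation has an open branch (countermodel exists).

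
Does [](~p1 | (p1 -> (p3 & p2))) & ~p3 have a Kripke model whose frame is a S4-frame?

1. [](~p1 | (p1 -> (p3 & p2))) & ~p3, 0
2. [](~p1 | (p1 -> (p3 & p2))), 0
3. ~p3, 0
4. ~p1 | (p1 -> (p3 & p2)), 0
5. p1 -> (p3 & p2), 0
6. ~p1, 0
Accessibility: 0R0

Satisfiable (open branch found)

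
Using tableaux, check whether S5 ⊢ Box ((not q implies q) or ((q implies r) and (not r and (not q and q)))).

Invalid (countermodel exists)

Tableau for the negation not Box ((not q implies q) or ((q implies r) and (not r and (not q and q)))):
1. not Box ((not q implies q) or ((q implies r) and (not r and (not q and q)))), u
2. not ((not q implies q) or ((q implies r) and (not r and (not q and q)))), v   [neg-Box-rule on 1: fresh world v, uRv]
3. not (not q implies q), v   [neg-or-rule on 2]
4. not ((q implies r) and (not r and (not q and q))), v   [neg-or-rule on 2]
5. not q, v   [neg-implies-rule on 3]
6. not (not r and (not q and q)), v   [neg-and-rule on 4 (branches; this branch)]
7. not (not q and q), v   [neg-and-rule on 6 (branches; this branch)]
Accessibility: uRu, uRv, vRu, vRv
The negation has an open branch (countermodel exists).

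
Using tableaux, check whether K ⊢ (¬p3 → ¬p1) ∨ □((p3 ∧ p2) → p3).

Tableau for the negation ¬((¬p3 → ¬p1) ∨ □((p3 ∧ p2) → p3)):
1. ¬((¬p3 → ¬p1) ∨ □((p3 ∧ p2) → p3)), w0
2. ¬(¬p3 → ¬p1), w0   [¬∨-rule on 1]
3. ¬□((p3 ∧ p2) → p3), w0   [¬∨-rule on 1]
4. ¬p3, w0   [¬→-rule on 2]
5. p1, w0   [¬→-rule on 2]
6. ¬((p3 ∧ p2) → p3), w1   [¬□-rule on 3: fresh world w1, w0Rw1]
7. p3 ∧ p2, w1   [¬→-rule on 6]
8. ¬p3, w1   [¬→-rule on 6]
9. p3, w1   [∧-rule on 7]
10. p2, w1   [∧-rule on 7]
Accessibility: w0Rw1
Branch closes: p3 and ¬p3 both at w1.
All branches of the negation close; one closing branch shown above.

Valid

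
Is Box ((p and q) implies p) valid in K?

Valid in K

Tableau for the negation not Box ((p and q) implies p):
1. not Box ((p and q) implies p), w0
2. not ((p and q) implies p), w1   [neg-Box-rule on 1: fresh world w1, w0Rw1]
3. p and q, w1   [neg-implies-rule on 2]
4. not p, w1   [neg-implies-rule on 2]
5. p, w1   [and-rule on 3]
6. q, w1   [and-rule on 3]
Accessibility: w0Rw1
Branch closes: p and not p both at w1.
Every branch of the negation's tableau closes; the branch above is one of them.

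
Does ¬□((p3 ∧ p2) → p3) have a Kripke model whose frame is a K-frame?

No, unsatisfiable

1. ¬□((p3 ∧ p2) → p3), 0
2. ¬((p3 ∧ p2) → p3), 1
3. p3 ∧ p2, 1
4. ¬p3, 1
5. p3, 1
6. p2, 1
Accessibility: 0R1
Branch closes: p3 and ¬p3 both at 1.
All branches of the tableau close; one closing branch shown above.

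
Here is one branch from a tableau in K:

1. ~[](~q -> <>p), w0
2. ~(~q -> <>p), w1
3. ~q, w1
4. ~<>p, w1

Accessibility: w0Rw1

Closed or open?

No world carries both an atom and its negation.

Not closed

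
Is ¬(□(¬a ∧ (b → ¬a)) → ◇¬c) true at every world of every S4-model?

Tableau for the negation □(¬a ∧ (b → ¬a)) → ◇¬c:
1. □(¬a ∧ (b → ¬a)) → ◇¬c, u
2. ◇¬c, u
3. ¬c, v
Accessibility: uRu, uRv, vRv
The negation has an open branch (countermodel exists).

No, not valid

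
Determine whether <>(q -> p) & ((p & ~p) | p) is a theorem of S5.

Not valid

Tableau for the negation ~(<>(q -> p) & ((p & ~p) | p)):
1. ~(<>(q -> p) & ((p & ~p) | p)), u
2. ~((p & ~p) | p), u
3. ~(p & ~p), u
4. ~p, u
Accessibility: uRu
The negation has an open branch (countermodel exists).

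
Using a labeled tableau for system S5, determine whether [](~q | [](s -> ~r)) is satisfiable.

1. [](~q | [](s -> ~r)), u
2. ~q | [](s -> ~r), u
3. [](s -> ~r), u
4. s -> ~r, u
5. ~r, u
Accessibility: uRu

Satisfiable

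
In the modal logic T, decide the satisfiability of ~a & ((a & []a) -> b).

1. ~a & ((a & []a) -> b), u
2. ~a, u
3. (a & []a) -> b, u
4. b, u
Accessibility: uRu

Satisfiable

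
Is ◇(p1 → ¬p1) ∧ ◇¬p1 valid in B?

Tableau for the negation ¬(◇(p1 → ¬p1) ∧ ◇¬p1):
1. ¬(◇(p1 → ¬p1) ∧ ◇¬p1), u
2. ¬◇¬p1, u
3. p1, u
Accessibility: uRu
The negation has an open branch (countermodel exists).

No, not valid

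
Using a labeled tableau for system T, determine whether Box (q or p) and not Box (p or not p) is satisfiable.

Unsatisfiable

1. Box (q or p) and not Box (p or not p), u
2. Box (q or p), u   [and-rule on 1]
3. not Box (p or not p), u   [and-rule on 1]
4. q or p, u   [Box-rule on 2 via uRu]
5. p, u   [or-rule on 4 (branches; this branch)]
6. not (p or not p), v   [neg-Box-rule on 3: fresh world v, uRv]
7. not p, v   [neg-or-rule on 6]
8. p, v   [neg-or-rule on 6]
Accessibility: uRu, uRv, vRv
Branch closes: p and not p both at v.
Every branch closes; the branch above is one of them.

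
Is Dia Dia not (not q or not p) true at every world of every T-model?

No, not valid

Tableau for the negation not Dia Dia not (not q or not p):
1. not Dia Dia not (not q or not p), 0
2. not Dia not (not q or not p), 0
3. not q or not p, 0
4. not p, 0
Accessibility: 0R0
The negation has an open branch (countermodel exists).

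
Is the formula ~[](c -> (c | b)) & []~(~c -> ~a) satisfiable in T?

1. ~[](c -> (c | b)) & []~(~c -> ~a), 0
2. ~[](c -> (c | b)), 0   [&-rule on 1]
3. []~(~c -> ~a), 0   [&-rule on 1]
4. ~(~c -> ~a), 0   [[]-rule on 3 via 0R0]
5. ~c, 0   [~->-rule on 4]
6. a, 0   [~->-rule on 4]
7. ~(c -> (c | b)), 1   [~[]-rule on 2: fresh world 1, 0R1]
8. c, 1   [~->-rule on 7]
9. ~(c | b), 1   [~->-rule on 7]
10. ~c, 1   [~|-rule on 9]
11. ~b, 1   [~|-rule on 9]
Accessibility: 0R0, 0R1, 1R1
Branch closes: c and ~c both at 1.
(One branch shown.) All branches close.

Unsatisfiable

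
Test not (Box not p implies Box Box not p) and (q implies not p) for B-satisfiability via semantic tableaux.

1. not (Box not p implies Box Box not p) and (q implies not p), w0
2. not (Box not p implies Box Box not p), w0
3. q implies not p, w0
4. Box not p, w0
5. not Box Box not p, w0
6. not p, w0
7. not Box not p, w1
8. not p, w1
9. p, w2
Accessibility: w0Rw0, w0Rw1, w1Rw0, w1Rw1, w1Rw2, w2Rw1, w2Rw2

Yes, satisfiable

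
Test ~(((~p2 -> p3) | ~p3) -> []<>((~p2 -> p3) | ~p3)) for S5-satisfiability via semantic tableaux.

1. ~(((~p2 -> p3) | ~p3) -> []<>((~p2 -> p3) | ~p3)), u
2. (~p2 -> p3) | ~p3, u
3. ~[]<>((~p2 -> p3) | ~p3), u
4. ~p2 -> p3, u
5. p3, u
6. ~<>((~p2 -> p3) | ~p3), v
7. ~((~p2 -> p3) | ~p3), u
8. ~(~p2 -> p3), u
9. ~p2, u
10. ~p3, u
Accessibility: uRu, uRv, vRu, vRv
Branch closes: p3 and ~p3 both at u.
(One branch shown.) All branches close.

No, unsatisfiable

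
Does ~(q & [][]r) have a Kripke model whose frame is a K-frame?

Satisfiable

1. ~(q & [][]r), 0
2. ~[][]r, 0
3. ~[]r, 1
4. ~r, 2
Accessibility: 0R1, 1R2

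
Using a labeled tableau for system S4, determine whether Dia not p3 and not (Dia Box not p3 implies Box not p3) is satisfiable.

Yes, satisfiable

1. Dia not p3 and not (Dia Box not p3 implies Box not p3), 0
2. Dia not p3, 0   [and-rule on 1]
3. not (Dia Box not p3 implies Box not p3), 0   [and-rule on 1]
4. Dia Box not p3, 0   [neg-implies-rule on 3]
5. not Box not p3, 0   [neg-implies-rule on 3]
6. not p3, 1   [Dia-rule on 2: fresh world 1, 0R1]
7. Box not p3, 2   [Dia-rule on 4: fresh world 2, 0R2]
8. not p3, 2   [Box-rule on 7 via 2R2]
9. p3, 3   [neg-Box-rule on 5: fresh world 3, 0R3]
Accessibility: 0R0, 0R1, 0R2, 0R3, 1R1, 2R2, 3R3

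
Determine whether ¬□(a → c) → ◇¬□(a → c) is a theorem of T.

Tableau for the negation ¬(¬□(a → c) → ◇¬□(a → c)):
1. ¬(¬□(a → c) → ◇¬□(a → c)), u
2. ¬□(a → c), u
3. ¬◇¬□(a → c), u
4. □(a → c), u
5. a → c, u
6. c, u
7. ¬(a → c), v
8. a, v
9. ¬c, v
10. □(a → c), v
11. a → c, v
12. c, v
Accessibility: uRu, uRv, vRv
Branch closes: c and ¬c both at v.
All branches of the negation close; one closing branch shown above.

Valid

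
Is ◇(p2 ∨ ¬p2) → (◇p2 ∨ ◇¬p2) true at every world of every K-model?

Yes, valid

Tableau for the negation ¬(◇(p2 ∨ ¬p2) → (◇p2 ∨ ◇¬p2)):
1. ¬(◇(p2 ∨ ¬p2) → (◇p2 ∨ ◇¬p2)), 0
2. ◇(p2 ∨ ¬p2), 0   [¬→-rule on 1]
3. ¬(◇p2 ∨ ◇¬p2), 0   [¬→-rule on 1]
4. ¬◇p2, 0   [¬∨-rule on 3]
5. ¬◇¬p2, 0   [¬∨-rule on 3]
6. p2 ∨ ¬p2, 1   [◇-rule on 2: fresh world 1, 0R1]
7. ¬p2, 1   [¬◇-rule on 4 via 0R1]
8. p2, 1   [¬◇-rule on 5 via 0R1]
Accessibility: 0R1
Branch closes: p2 and ¬p2 both at 1.
Every branch of the negation's tableau closes; the branch above is one of them.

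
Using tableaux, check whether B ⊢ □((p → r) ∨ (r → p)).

Yes, valid

Tableau for the negation ¬□((p → r) ∨ (r → p)):
1. ¬□((p → r) ∨ (r → p)), u
2. ¬((p → r) ∨ (r → p)), v   [¬□-rule on 1: fresh world v, uRv]
3. ¬(p → r), v   [¬∨-rule on 2]
4. ¬(r → p), v   [¬∨-rule on 2]
5. p, v   [¬→-rule on 3]
6. ¬r, v   [¬→-rule on 3]
7. r, v   [¬→-rule on 4]
8. ¬p, v   [¬→-rule on 4]
Accessibility: uRu, uRv, vRu, vRv
Branch closes: r and ¬r both at v.
Every branch of the negation's tableau closes; the branch above is one of them.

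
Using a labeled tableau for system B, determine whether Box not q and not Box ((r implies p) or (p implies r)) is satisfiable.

1. Box not q and not Box ((r implies p) or (p implies r)), u
2. Box not q, u
3. not Box ((r implies p) or (p implies r)), u
4. not q, u
5. not ((r implies p) or (p implies r)), v
6. not (r implies p), v
7. not (p implies r), v
8. r, v
9. not p, v
10. p, v
11. not r, v
Accessibility: uRu, uRv, vRu, vRv
Branch closes: p and not p both at v.
All branches of the tableau close; one closing branch shown above.

Unsatisfiable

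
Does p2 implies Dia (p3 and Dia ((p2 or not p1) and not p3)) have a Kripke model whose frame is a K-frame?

1. p2 implies Dia (p3 and Dia ((p2 or not p1) and not p3)), w0
2. Dia (p3 and Dia ((p2 or not p1) and not p3)), w0
3. p3 and Dia ((p2 or not p1) and not p3), w1
4. p3, w1
5. Dia ((p2 or not p1) and not p3), w1
6. (p2 or not p1) and not p3, w2
7. p2 or not p1, w2
8. not p3, w2
9. not p1, w2
Accessibility: w0Rw1, w1Rw2

Satisfiable (open branch found)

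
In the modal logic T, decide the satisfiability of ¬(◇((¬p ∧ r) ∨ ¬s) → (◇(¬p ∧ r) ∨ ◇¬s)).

1. ¬(◇((¬p ∧ r) ∨ ¬s) → (◇(¬p ∧ r) ∨ ◇¬s)), u
2. ◇((¬p ∧ r) ∨ ¬s), u   [¬→-rule on 1]
3. ¬(◇(¬p ∧ r) ∨ ◇¬s), u   [¬→-rule on 1]
4. ¬◇(¬p ∧ r), u   [¬∨-rule on 3]
5. ¬◇¬s, u   [¬∨-rule on 3]
6. ¬(¬p ∧ r), u   [¬◇-rule on 4 via uRu]
7. s, u   [¬◇-rule on 5 via uRu]
8. ¬r, u   [¬∧-rule on 6 (branches; this branch)]
9. (¬p ∧ r) ∨ ¬s, v   [◇-rule on 2: fresh world v, uRv]
10. ¬(¬p ∧ r), v   [¬◇-rule on 4 via uRv]
11. s, v   [¬◇-rule on 5 via uRv]
12. ¬p ∧ r, v   [∨-rule on 9 (branches; this branch)]
13. ¬p, v   [∧-rule on 12]
14. r, v   [∧-rule on 12]
15. ¬r, v   [¬∧-rule on 10 (branches; this branch)]
Accessibility: uRu, uRv, vRv
Branch closes: r and ¬r both at v.
(One branch shown.) All branches close.

Unsatisfiable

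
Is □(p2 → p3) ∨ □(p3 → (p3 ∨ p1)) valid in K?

Tableau for the negation ¬(□(p2 → p3) ∨ □(p3 → (p3 ∨ p1))):
1. ¬(□(p2 → p3) ∨ □(p3 → (p3 ∨ p1))), 0
2. ¬□(p2 → p3), 0
3. ¬□(p3 → (p3 ∨ p1)), 0
4. ¬(p2 → p3), 1
5. p2, 1
6. ¬p3, 1
7. ¬(p3 → (p3 ∨ p1)), 2
8. p3, 2
9. ¬(p3 ∨ p1), 2
10. ¬p3, 2
11. ¬p1, 2
Accessibility: 0R1, 0R2
Branch closes: p3 and ¬p3 both at 2.
Every branch of the negation's tableau closes; the branch above is one of them.

Yes, valid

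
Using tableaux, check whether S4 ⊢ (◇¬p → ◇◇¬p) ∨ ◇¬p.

Tableau for the negation ¬((◇¬p → ◇◇¬p) ∨ ◇¬p):
1. ¬((◇¬p → ◇◇¬p) ∨ ◇¬p), w0
2. ¬(◇¬p → ◇◇¬p), w0   [¬∨-rule on 1]
3. ¬◇¬p, w0   [¬∨-rule on 1]
4. ◇¬p, w0   [¬→-rule on 2]
5. ¬◇◇¬p, w0   [¬→-rule on 2]
6. p, w0   [¬◇-rule on 3 via w0Rw0]
7. ¬p, w1   [◇-rule on 4: fresh world w1, w0Rw1]
8. p, w1   [¬◇-rule on 3 via w0Rw1]
Accessibility: w0Rw0, w0Rw1, w1Rw1
Branch closes: p and ¬p both at w1.
All branches of the negation close; one closing branch shown above.

Valid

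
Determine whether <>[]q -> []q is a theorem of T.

Tableau for the negation ~(<>[]q -> []q):
1. ~(<>[]q -> []q), 0
2. <>[]q, 0   [~->-rule on 1]
3. ~[]q, 0   [~->-rule on 1]
4. []q, 1   [<>-rule on 2: fresh world 1, 0R1]
5. q, 1   [[]-rule on 4 via 1R1]
6. ~q, 2   [~[]-rule on 3: fresh world 2, 0R2]
Accessibility: 0R0, 0R1, 0R2, 1R1, 2R2
The negation has an open branch (countermodel exists).

Not valid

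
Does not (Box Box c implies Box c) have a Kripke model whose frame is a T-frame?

1. not (Box Box c implies Box c), w0
2. Box Box c, w0
3. not Box c, w0
4. Box c, w0
5. c, w0
6. not c, w1
7. Box c, w1
8. c, w1
Accessibility: w0Rw0, w0Rw1, w1Rw1
Branch closes: c and not c both at w1.
(One branch shown.) All branches close.

Unsatisfiable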